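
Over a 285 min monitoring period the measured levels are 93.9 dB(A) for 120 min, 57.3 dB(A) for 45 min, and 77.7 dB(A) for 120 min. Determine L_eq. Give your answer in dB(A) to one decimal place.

The energy average is taken in the linear domain: L_eq = 10·log₁₀[(Σ tᵢ·10^(Lᵢ/10))/T], T = 285 min.
Σ tᵢ·10^(Lᵢ/10) = 120·10^(93.9/10) + 45·10^(57.3/10) + 120·10^(77.7/10) = 3.017e+11.
L_eq = 10·log₁₀(3.017e+11/285) = 90.25 dB(A).

90.2 dB(A)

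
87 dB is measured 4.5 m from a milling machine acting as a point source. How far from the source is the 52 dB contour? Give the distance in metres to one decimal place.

253.1 m

Point-source spreading drops the level by 20·log₁₀(r₂/r₁); inverting, r₂/r₁ = 10^(ΔL/20).
r₂ = 4.5·10^((87−52)/20) = 4.5·10^(35.0/20) = 253.05 m.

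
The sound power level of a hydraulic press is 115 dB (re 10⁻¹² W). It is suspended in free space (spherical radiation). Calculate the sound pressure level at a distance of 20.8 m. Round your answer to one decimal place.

77.6 dB

The power spreads over a sphere of area 4π·r², so L_p = L_w − 10·log₁₀(4π·r²).
4π·r² = 5437 m², 10·log₁₀ of that is 37.353 dB.
L_p = 115 − 37.353 = 77.65 dB.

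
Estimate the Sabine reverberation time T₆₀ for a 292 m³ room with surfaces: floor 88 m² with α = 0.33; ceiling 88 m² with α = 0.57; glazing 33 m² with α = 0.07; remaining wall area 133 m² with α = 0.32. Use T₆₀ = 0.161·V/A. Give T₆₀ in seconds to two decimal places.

Summing Sᵢαᵢ: 88·0.33 + 88·0.57 + 33·0.07 + 133·0.32 = 124.07 m².
T₆₀ = 0.161·V/A = 0.161·292/124.07 = 0.379 s.

0.38 s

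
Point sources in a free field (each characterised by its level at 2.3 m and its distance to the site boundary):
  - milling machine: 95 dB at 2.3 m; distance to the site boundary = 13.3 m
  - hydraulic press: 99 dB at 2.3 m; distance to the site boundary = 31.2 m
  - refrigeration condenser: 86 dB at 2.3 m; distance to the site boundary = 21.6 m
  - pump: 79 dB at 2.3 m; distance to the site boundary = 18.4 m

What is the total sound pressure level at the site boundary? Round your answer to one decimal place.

81.6 dB

Apply inverse-square spreading to bring every level to the receiver, then sum 10^(L/10).
milling machine: 95 − 20·log₁₀(13.3/2.3) = 95 − 15.24 = 79.76 dB.
hydraulic press: 99 − 20·log₁₀(31.2/2.3) = 99 − 22.65 = 76.35 dB.
refrigeration condenser: 86 − 20·log₁₀(21.6/2.3) = 86 − 19.45 = 66.55 dB.
pump: 79 − 20·log₁₀(18.4/2.3) = 79 − 18.06 = 60.94 dB.
Σ 10^(L/10) = 1.435e+08 → L_total = 10·log₁₀(1.435e+08) = 81.57 dB.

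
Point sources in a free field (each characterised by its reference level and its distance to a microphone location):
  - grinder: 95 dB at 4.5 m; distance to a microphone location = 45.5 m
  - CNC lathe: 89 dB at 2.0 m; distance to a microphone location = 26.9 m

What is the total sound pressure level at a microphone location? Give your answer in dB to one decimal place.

75.5 dB

Apply inverse-square spreading to bring every level to the receiver, then sum 10^(L/10).
grinder: 95 − 20·log₁₀(45.5/4.5) = 95 − 20.10 = 74.90 dB.
CNC lathe: 89 − 20·log₁₀(26.9/2.0) = 89 − 22.57 = 66.43 dB.
Σ 10^(L/10) = 3.532e+07 → L_total = 10·log₁₀(3.532e+07) = 75.48 dB.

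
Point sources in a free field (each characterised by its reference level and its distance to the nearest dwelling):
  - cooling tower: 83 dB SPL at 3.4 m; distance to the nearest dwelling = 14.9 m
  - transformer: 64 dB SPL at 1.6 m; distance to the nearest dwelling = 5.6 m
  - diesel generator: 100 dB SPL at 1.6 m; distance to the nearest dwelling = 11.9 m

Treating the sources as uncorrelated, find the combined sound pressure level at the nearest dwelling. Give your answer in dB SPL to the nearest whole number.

83 dB SPL

First find each source's level at the receiver (point-source: −20·log₁₀(r/r_ref)), then combine on an intensity basis.
cooling tower: 83 − 20·log₁₀(14.9/3.4) = 83 − 12.83 = 70.17 dB SPL.
transformer: 64 − 20·log₁₀(5.6/1.6) = 64 − 10.88 = 53.12 dB SPL.
diesel generator: 100 − 20·log₁₀(11.9/1.6) = 100 − 17.43 = 82.57 dB SPL.
Σ 10^(L/10) = 1.914e+08 → L_total = 10·log₁₀(1.914e+08) = 82.82 dB SPL.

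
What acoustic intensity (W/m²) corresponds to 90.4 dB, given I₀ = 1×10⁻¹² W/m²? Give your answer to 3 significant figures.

L = 10·log₁₀(I/I₀) ⇒ I = I₀·10^(L/10) = 10⁻¹² × 10^9.04.

0.00110 W/m²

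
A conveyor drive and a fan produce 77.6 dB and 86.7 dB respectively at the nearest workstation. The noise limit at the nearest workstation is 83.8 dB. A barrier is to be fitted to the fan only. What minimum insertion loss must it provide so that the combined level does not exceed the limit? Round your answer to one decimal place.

Fixed contribution from the other source: Σ 10^(L/10) = 10^(77.6/10) = 5.754e+07 (77.60 dB).
To meet 83.8 dB overall, the treated fan may contribute at most 10^(83.8/10) − 5.754e+07 = 1.823e+08, i.e. 82.61 dB.
Required insertion loss = 86.7 − 82.61 = 4.09 dB.

4.1 dB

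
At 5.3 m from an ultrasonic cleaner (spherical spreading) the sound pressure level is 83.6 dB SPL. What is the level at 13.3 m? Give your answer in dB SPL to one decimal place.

For a point source, L₂ = L₁ − 20·log₁₀(r₂/r₁).
L₂ = 83.6 − 20·log₁₀(13.3/5.3) = 83.6 − 7.992 = 75.61 dB SPL.

75.6 dB SPL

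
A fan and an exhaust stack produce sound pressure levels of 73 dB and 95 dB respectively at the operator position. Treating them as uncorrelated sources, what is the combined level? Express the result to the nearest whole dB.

95 dB

Incoherent sources combine by intensity addition: L_total = 10·log₁₀(Σ 10^(L_i/10)).
Σ 10^(L/10) = 10^(73/10) + 10^(95/10) = 3.182e+09.
L_total = 10·log₁₀(3.182e+09) = 95.03 dB.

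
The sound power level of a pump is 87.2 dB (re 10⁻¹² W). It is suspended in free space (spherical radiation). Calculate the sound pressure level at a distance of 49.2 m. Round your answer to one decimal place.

42.4 dB

The power spreads over a sphere of area 4π·r², so L_p = L_w − 10·log₁₀(4π·r²).
4π·r² = 3.042e+04 m², 10·log₁₀ of that is 44.831 dB.
L_p = 87.2 − 44.831 = 42.37 dB.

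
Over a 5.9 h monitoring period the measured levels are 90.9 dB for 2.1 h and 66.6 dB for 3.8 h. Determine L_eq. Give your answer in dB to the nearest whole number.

86 dB

Weight each interval's intensity by its duration and average over T = 5.9 h:
Σ tᵢ·10^(Lᵢ/10) = 2.1·10^(90.9/10) + 3.8·10^(66.6/10) = 2.601e+09.
L_eq = 10·log₁₀(2.601e+09/5.9) = 86.44 dB.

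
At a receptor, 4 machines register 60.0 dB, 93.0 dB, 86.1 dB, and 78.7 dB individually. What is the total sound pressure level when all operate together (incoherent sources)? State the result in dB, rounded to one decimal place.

93.9 dB

For uncorrelated sources the intensities add, so convert each level to linear form, sum, and take 10·log₁₀ of the total.
Σ 10^(L/10) = 10^(60.0/10) + 10^(93.0/10) + 10^(86.1/10) + 10^(78.7/10) = 2.478e+09.
L_total = 10·log₁₀(2.478e+09) = 93.94 dB.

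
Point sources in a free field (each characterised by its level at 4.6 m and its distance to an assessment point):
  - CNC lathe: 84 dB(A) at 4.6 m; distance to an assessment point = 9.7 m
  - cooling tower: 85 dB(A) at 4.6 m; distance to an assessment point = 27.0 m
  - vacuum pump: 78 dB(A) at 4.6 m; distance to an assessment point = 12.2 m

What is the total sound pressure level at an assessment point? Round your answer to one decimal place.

First find each source's level at the receiver (point-source: −20·log₁₀(r/r_ref)), then combine on an intensity basis.
CNC lathe: 84 − 20·log₁₀(9.7/4.6) = 84 − 6.48 = 77.52 dB(A).
cooling tower: 85 − 20·log₁₀(27.0/4.6) = 85 − 15.37 = 69.63 dB(A).
vacuum pump: 78 − 20·log₁₀(12.2/4.6) = 78 − 8.47 = 69.53 dB(A).
Σ 10^(L/10) = 7.464e+07 → L_total = 10·log₁₀(7.464e+07) = 78.73 dB(A).

78.7 dB(A)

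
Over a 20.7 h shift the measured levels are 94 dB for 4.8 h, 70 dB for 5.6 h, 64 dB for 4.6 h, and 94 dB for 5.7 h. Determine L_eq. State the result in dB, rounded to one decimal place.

91.1 dB

L_eq = 10·log₁₀[(1/T)·Σ tᵢ·10^(Lᵢ/10)] with T = 20.7 h.
Σ tᵢ·10^(Lᵢ/10) = 4.8·10^(94/10) + 5.6·10^(70/10) + 4.6·10^(64/10) + 5.7·10^(94/10) = 2.644e+10.
L_eq = 10·log₁₀(2.644e+10/20.7) = 91.06 dB.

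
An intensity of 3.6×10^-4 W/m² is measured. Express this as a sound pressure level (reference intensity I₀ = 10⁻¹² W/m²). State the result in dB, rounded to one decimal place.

L = 10·log₁₀(I/I₀) = 10·log₁₀(3.6×10^-4/10⁻¹²) = 10·log₁₀(3.6×10^8).
L = 10·(0.5563 + 8) = 85.56 dB.

85.6 dB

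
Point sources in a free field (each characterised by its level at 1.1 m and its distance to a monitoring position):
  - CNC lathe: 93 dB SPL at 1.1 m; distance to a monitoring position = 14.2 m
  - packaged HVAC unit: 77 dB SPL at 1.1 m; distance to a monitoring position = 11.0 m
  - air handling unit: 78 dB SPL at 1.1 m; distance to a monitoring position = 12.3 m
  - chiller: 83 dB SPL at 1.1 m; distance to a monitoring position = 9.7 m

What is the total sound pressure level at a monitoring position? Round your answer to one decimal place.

Apply inverse-square spreading to bring every level to the receiver, then sum 10^(L/10).
CNC lathe: 93 − 20·log₁₀(14.2/1.1) = 93 − 22.22 = 70.78 dB SPL.
packaged HVAC unit: 77 − 20·log₁₀(11.0/1.1) = 77 − 20.00 = 57.00 dB SPL.
air handling unit: 78 − 20·log₁₀(12.3/1.1) = 78 − 20.97 = 57.03 dB SPL.
chiller: 83 − 20·log₁₀(9.7/1.1) = 83 − 18.91 = 64.09 dB SPL.
Σ 10^(L/10) = 1.554e+07 → L_total = 10·log₁₀(1.554e+07) = 71.92 dB SPL.

71.9 dB SPL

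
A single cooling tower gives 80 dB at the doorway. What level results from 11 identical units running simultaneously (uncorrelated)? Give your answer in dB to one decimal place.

90.4 dB

N identical incoherent sources raise the level by 10·log₁₀ N.
L_total = 80 + 10·log₁₀(11) = 80 + 10.414 = 90.41 dB.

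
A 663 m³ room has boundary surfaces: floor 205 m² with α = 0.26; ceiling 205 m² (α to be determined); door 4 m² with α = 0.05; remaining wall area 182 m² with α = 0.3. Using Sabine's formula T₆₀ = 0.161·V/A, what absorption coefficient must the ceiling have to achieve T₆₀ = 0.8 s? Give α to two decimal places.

0.12

A = 0.161·V/T₆₀ = 0.161·663/0.8 = 133.43 m² sabins.
Absorption from the other surfaces = 205·0.26 + 4·0.05 + 182·0.3 = 108.10 m², so the ceiling must supply 25.33 m² over 205 m².
α = 25.33/205 = 0.124.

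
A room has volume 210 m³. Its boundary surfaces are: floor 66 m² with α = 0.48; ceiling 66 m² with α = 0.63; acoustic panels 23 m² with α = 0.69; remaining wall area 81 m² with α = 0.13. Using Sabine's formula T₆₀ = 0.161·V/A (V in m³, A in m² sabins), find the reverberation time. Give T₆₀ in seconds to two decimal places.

Summing Sᵢαᵢ: 66·0.48 + 66·0.63 + 23·0.69 + 81·0.13 = 99.66 m².
T₆₀ = 0.161 × 210 / 99.66 = 0.339 s.

0.34 s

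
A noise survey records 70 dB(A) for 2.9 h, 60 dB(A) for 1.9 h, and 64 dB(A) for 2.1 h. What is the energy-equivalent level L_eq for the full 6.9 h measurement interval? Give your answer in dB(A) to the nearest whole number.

67 dB(A)

Weight each interval's intensity by its duration and average over T = 6.9 h:
Σ tᵢ·10^(Lᵢ/10) = 2.9·10^(70/10) + 1.9·10^(60/10) + 2.1·10^(64/10) = 3.617e+07.
L_eq = 10·log₁₀(3.617e+07/6.9) = 67.20 dB(A).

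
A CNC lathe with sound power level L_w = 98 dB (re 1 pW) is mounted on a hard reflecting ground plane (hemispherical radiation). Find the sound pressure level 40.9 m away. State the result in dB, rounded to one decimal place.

The power spreads over a hemisphere of area 2π·r², so L_p = L_w − 10·log₁₀(2π·r²).
2π·r² = 1.051e+04 m², 10·log₁₀ of that is 40.216 dB.
L_p = 98 − 40.216 = 57.78 dB.

57.8 dB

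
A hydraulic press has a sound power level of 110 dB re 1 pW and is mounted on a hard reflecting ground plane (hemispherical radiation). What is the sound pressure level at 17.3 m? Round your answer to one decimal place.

77.3 dB

Free-field hemispherical radiation: L_p = L_w − 10·log₁₀(2π·r²), r = 17.3 m.
2π·r² = 1880 m², 10·log₁₀ of that is 32.743 dB.
L_p = 110 − 32.743 = 77.26 dB.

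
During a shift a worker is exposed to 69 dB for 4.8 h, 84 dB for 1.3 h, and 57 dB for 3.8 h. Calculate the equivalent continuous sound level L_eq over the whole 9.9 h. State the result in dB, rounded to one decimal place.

75.7 dB

L_eq = 10·log₁₀[(1/T)·Σ tᵢ·10^(Lᵢ/10)] with T = 9.9 h.
Σ tᵢ·10^(Lᵢ/10) = 4.8·10^(69/10) + 1.3·10^(84/10) + 3.8·10^(57/10) = 3.666e+08.
L_eq = 10·log₁₀(3.666e+08/9.9) = 75.69 dB.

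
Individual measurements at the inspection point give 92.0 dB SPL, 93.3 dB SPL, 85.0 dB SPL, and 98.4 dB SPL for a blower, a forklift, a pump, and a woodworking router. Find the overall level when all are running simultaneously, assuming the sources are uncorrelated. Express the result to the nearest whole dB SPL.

100 dB SPL

Incoherent sources combine by intensity addition: L_total = 10·log₁₀(Σ 10^(L_i/10)).
Σ 10^(L/10) = 10^(92.0/10) + 10^(93.3/10) + 10^(85.0/10) + 10^(98.4/10) = 1.096e+10.
L_total = 10·log₁₀(1.096e+10) = 100.40 dB SPL.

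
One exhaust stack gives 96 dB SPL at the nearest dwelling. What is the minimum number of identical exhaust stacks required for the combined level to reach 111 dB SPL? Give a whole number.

Need L₁ + 10·log₁₀ N ≥ 111, i.e. log₁₀ N ≥ 1.50.
N ≥ 10^(15.0/10) = 31.623, so N = 32.

32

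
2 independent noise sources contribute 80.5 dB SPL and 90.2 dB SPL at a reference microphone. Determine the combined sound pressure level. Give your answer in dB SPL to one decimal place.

For uncorrelated sources the intensities add, so convert each level to linear form, sum, and take 10·log₁₀ of the total.
Σ 10^(L/10) = 10^(80.5/10) + 10^(90.2/10) = 1.159e+09.
L_total = 10·log₁₀(1.159e+09) = 90.64 dB SPL.

90.6 dB SPL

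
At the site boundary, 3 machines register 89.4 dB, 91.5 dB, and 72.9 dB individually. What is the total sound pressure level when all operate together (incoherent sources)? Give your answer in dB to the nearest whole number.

94 dB

Incoherent sources combine by intensity addition: L_total = 10·log₁₀(Σ 10^(L_i/10)).
Σ 10^(L/10) = 10^(89.4/10) + 10^(91.5/10) + 10^(72.9/10) = 2.303e+09.
L_total = 10·log₁₀(2.303e+09) = 93.62 dB.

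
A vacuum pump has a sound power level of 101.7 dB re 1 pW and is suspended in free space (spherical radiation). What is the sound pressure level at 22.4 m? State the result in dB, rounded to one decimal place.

Free-field spherical radiation: L_p = L_w − 10·log₁₀(4π·r²), r = 22.4 m.
4π·r² = 6305 m², 10·log₁₀ of that is 37.997 dB.
L_p = 101.7 − 37.997 = 63.70 dB.

63.7 dB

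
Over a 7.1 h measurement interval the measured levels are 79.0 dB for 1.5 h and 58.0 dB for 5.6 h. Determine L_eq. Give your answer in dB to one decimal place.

L_eq = 10·log₁₀[(1/T)·Σ tᵢ·10^(Lᵢ/10)] with T = 7.1 h.
Σ tᵢ·10^(Lᵢ/10) = 1.5·10^(79.0/10) + 5.6·10^(58.0/10) = 1.227e+08.
L_eq = 10·log₁₀(1.227e+08/7.1) = 72.38 dB.

72.4 dB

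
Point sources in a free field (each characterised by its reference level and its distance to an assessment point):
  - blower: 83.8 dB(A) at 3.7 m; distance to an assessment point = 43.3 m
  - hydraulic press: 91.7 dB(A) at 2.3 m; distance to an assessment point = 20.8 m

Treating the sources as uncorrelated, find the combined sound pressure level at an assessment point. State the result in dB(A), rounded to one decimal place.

Propagate each source to the receiver with L = L_ref − 20·log₁₀(r/r_ref), then add intensities.
blower: 83.8 − 20·log₁₀(43.3/3.7) = 83.8 − 21.37 = 62.43 dB(A).
hydraulic press: 91.7 − 20·log₁₀(20.8/2.3) = 91.7 − 19.13 = 72.57 dB(A).
Σ 10^(L/10) = 1.984e+07 → L_total = 10·log₁₀(1.984e+07) = 72.97 dB(A).

73.0 dB(A)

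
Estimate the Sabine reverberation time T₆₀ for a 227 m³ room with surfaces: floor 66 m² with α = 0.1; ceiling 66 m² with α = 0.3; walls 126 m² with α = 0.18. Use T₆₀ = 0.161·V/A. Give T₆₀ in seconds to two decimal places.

A = Σ Sᵢαᵢ = 66·0.1 + 66·0.3 + 126·0.18 = 49.08 m².
T₆₀ = 0.161·V/A = 0.161·227/49.08 = 0.745 s.

0.74 s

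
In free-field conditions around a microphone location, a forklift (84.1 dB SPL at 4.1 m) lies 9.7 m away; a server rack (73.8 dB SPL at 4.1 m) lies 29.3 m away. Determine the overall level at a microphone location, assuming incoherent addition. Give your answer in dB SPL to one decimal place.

Apply inverse-square spreading to bring every level to the receiver, then sum 10^(L/10).
forklift: 84.1 − 20·log₁₀(9.7/4.1) = 84.1 − 7.48 = 76.62 dB SPL.
server rack: 73.8 − 20·log₁₀(29.3/4.1) = 73.8 − 17.08 = 56.72 dB SPL.
Σ 10^(L/10) = 4.639e+07 → L_total = 10·log₁₀(4.639e+07) = 76.66 dB SPL.

76.7 dB SPL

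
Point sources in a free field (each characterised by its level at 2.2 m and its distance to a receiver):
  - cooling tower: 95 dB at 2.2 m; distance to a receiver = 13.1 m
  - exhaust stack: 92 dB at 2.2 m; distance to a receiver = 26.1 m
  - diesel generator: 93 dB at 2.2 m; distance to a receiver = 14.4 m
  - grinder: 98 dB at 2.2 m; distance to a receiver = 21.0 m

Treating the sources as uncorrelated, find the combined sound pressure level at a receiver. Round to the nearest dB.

83 dB

Apply inverse-square spreading to bring every level to the receiver, then sum 10^(L/10).
cooling tower: 95 − 20·log₁₀(13.1/2.2) = 95 − 15.50 = 79.50 dB.
exhaust stack: 92 − 20·log₁₀(26.1/2.2) = 92 − 21.48 = 70.52 dB.
diesel generator: 93 − 20·log₁₀(14.4/2.2) = 93 − 16.32 = 76.68 dB.
grinder: 98 − 20·log₁₀(21.0/2.2) = 98 − 19.60 = 78.40 dB.
Σ 10^(L/10) = 2.163e+08 → L_total = 10·log₁₀(2.163e+08) = 83.35 dB.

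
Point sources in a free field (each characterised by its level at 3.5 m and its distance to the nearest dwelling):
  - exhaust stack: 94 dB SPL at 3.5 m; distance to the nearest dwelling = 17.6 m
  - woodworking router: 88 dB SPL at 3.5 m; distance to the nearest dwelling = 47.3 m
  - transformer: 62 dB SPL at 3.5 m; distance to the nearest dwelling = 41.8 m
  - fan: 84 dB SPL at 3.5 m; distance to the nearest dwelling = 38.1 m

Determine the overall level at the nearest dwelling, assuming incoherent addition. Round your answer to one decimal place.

80.2 dB SPL

Propagate each source to the receiver with L = L_ref − 20·log₁₀(r/r_ref), then add intensities.
exhaust stack: 94 − 20·log₁₀(17.6/3.5) = 94 − 14.03 = 79.97 dB SPL.
woodworking router: 88 − 20·log₁₀(47.3/3.5) = 88 − 22.62 = 65.38 dB SPL.
transformer: 62 − 20·log₁₀(41.8/3.5) = 62 − 21.54 = 40.46 dB SPL.
fan: 84 − 20·log₁₀(38.1/3.5) = 84 − 20.74 = 63.26 dB SPL.
Σ 10^(L/10) = 1.049e+08 → L_total = 10·log₁₀(1.049e+08) = 80.21 dB SPL.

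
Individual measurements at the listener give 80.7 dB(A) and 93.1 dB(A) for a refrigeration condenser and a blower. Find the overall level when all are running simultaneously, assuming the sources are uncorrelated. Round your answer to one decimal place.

93.3 dB(A)

For uncorrelated sources the intensities add, so convert each level to linear form, sum, and take 10·log₁₀ of the total.
Σ 10^(L/10) = 10^(80.7/10) + 10^(93.1/10) = 2.159e+09.
L_total = 10·log₁₀(2.159e+09) = 93.34 dB(A).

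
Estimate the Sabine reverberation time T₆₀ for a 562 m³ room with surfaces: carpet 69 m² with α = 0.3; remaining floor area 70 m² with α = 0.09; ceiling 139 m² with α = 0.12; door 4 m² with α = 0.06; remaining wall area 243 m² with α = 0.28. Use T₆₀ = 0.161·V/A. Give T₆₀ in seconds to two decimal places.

0.81 s

Total absorption A = 69·0.3 + 70·0.09 + 139·0.12 + 4·0.06 + 243·0.28 = 111.96 m² sabins.
T₆₀ = 0.161 × 562 / 111.96 = 0.808 s.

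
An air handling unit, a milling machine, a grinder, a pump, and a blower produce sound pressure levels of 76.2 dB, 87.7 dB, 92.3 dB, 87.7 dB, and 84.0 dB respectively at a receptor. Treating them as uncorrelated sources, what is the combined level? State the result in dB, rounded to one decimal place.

For uncorrelated sources the intensities add, so convert each level to linear form, sum, and take 10·log₁₀ of the total.
Σ 10^(L/10) = 10^(76.2/10) + 10^(87.7/10) + 10^(92.3/10) + 10^(87.7/10) + 10^(84.0/10) = 3.169e+09.
L_total = 10·log₁₀(3.169e+09) = 95.01 dB.

95.0 dB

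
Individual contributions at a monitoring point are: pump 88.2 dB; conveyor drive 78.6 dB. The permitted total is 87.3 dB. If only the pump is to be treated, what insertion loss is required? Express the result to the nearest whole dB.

2 dB

The untreated sources together contribute 10^(78.6/10) = 7.244e+07, i.e. 78.60 dB.
To meet 87.3 dB overall, the treated pump may contribute at most 10^(87.3/10) − 7.244e+07 = 4.646e+08, i.e. 86.67 dB.
So the pump must be reduced from 88.2 to 86.67 dB: IL = 1.53 dB.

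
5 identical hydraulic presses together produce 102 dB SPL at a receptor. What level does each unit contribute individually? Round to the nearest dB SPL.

5 equal contributions raise the level by 10·log₁₀ 5 = 6.990 dB, so each unit alone gives 102 − 6.990.

95 dB SPL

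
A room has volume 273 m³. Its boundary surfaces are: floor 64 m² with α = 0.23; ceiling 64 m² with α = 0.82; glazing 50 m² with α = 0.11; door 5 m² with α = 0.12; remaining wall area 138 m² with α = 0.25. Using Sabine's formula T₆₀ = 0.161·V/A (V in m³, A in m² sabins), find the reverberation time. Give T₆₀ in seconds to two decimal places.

0.41 s

Total absorption A = 64·0.23 + 64·0.82 + 50·0.11 + 5·0.12 + 138·0.25 = 107.80 m² sabins.
T₆₀ = 0.161·V/A = 0.161·273/107.80 = 0.408 s.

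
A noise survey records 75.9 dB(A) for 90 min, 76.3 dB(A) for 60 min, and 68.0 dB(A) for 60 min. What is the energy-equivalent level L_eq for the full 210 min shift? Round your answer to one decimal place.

The energy average is taken in the linear domain: L_eq = 10·log₁₀[(Σ tᵢ·10^(Lᵢ/10))/T], T = 210 min.
Σ tᵢ·10^(Lᵢ/10) = 90·10^(75.9/10) + 60·10^(76.3/10) + 60·10^(68.0/10) = 6.439e+09.
L_eq = 10·log₁₀(6.439e+09/210) = 74.87 dB(A).

74.9 dB(A)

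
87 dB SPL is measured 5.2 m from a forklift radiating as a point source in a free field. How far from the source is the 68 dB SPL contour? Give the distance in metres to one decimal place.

46.3 m

Point-source spreading drops the level by 20·log₁₀(r₂/r₁); inverting, r₂/r₁ = 10^(ΔL/20).
r₂ = 5.2·10^((87−68)/20) = 5.2·10^(19.0/20) = 46.35 m.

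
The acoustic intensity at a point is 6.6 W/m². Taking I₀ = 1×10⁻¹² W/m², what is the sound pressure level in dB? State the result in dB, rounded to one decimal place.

Dividing by I₀ shifts the exponent by 12: I/I₀ = 6.6×10^12.
L = 10·(0.8195 + 12) = 128.20 dB.

128.2 dB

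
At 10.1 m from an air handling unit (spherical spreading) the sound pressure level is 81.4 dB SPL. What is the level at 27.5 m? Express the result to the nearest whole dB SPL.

Point-source attenuation: ΔL = 20·log₁₀(r₂/r₁) = 20·log₁₀(27.5/10.1) = 8.700 dB.
L₂ = 81.4 − 20·log₁₀(27.5/10.1) = 81.4 − 8.700 = 72.70 dB SPL.

73 dB SPL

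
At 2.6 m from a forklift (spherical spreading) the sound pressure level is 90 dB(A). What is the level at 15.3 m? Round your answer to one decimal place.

74.6 dB(A)

For a point source, L₂ = L₁ − 20·log₁₀(r₂/r₁).
L₂ = 90 − 20·log₁₀(15.3/2.6) = 90 − 15.394 = 74.61 dB(A).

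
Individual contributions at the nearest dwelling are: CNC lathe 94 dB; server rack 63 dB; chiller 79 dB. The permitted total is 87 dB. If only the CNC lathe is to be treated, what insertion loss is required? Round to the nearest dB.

8 dB

The untreated sources together contribute 10^(63/10) + 10^(79/10) = 8.143e+07, i.e. 79.11 dB.
The limit corresponds to 10^(87/10) = 5.012e+08; subtracting the fixed part leaves 4.198e+08 for the CNC lathe, i.e. 86.23 dB.
So the CNC lathe must be reduced from 94 to 86.23 dB: IL = 7.77 dB.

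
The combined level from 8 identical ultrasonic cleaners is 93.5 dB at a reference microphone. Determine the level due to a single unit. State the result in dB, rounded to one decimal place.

For N identical incoherent sources L_total = L₁ + 10·log₁₀ N, so L₁ = 93.5 − 10·log₁₀(8) = 93.5 − 9.031.

84.5 dB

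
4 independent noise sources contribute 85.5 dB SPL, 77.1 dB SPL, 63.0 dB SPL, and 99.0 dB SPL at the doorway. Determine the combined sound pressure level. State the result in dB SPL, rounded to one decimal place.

Incoherent sources combine by intensity addition: L_total = 10·log₁₀(Σ 10^(L_i/10)).
Σ 10^(L/10) = 10^(85.5/10) + 10^(77.1/10) + 10^(63.0/10) + 10^(99.0/10) = 8.351e+09.
L_total = 10·log₁₀(8.351e+09) = 99.22 dB SPL.

99.2 dB SPL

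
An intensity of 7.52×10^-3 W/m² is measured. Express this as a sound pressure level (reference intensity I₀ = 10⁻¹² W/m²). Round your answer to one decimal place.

Dividing by I₀ shifts the exponent by 12: I/I₀ = 7.52×10^9.
L = 10·(0.8762 + 9) = 98.76 dB.

98.8 dB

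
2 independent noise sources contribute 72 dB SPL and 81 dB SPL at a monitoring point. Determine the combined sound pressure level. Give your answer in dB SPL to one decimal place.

81.5 dB SPL

For uncorrelated sources the intensities add, so convert each level to linear form, sum, and take 10·log₁₀ of the total.
Σ 10^(L/10) = 10^(72/10) + 10^(81/10) = 1.417e+08.
L_total = 10·log₁₀(1.417e+08) = 81.51 dB SPL.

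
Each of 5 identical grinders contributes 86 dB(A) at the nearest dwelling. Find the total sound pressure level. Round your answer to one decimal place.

93.0 dB(A)

L_total = L₁ + 10·log₁₀ N for N identical incoherent sources.
L_total = 86 + 10·log₁₀(5) = 86 + 6.990 = 92.99 dB(A).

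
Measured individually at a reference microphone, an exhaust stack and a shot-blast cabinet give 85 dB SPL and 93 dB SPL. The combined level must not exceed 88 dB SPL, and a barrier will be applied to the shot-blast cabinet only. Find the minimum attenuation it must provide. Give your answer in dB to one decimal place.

The untreated sources together contribute 10^(85/10) = 3.162e+08, i.e. 85.00 dB SPL.
To meet 88 dB SPL overall, the treated shot-blast cabinet may contribute at most 10^(88/10) − 3.162e+08 = 3.147e+08, i.e. 84.98 dB SPL.
Required insertion loss = 93 − 84.98 = 8.02 dB.

8.0 dB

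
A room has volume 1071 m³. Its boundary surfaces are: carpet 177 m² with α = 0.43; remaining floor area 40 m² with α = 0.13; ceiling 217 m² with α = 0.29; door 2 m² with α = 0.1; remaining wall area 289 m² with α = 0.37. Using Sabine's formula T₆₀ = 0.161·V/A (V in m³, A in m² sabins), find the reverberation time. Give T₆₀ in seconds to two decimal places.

Summing Sᵢαᵢ: 177·0.43 + 40·0.13 + 217·0.29 + 2·0.1 + 289·0.37 = 251.37 m².
T₆₀ = 0.161 × 1071 / 251.37 = 0.686 s.

0.69 s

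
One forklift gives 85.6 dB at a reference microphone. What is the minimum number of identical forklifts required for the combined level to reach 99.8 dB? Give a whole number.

27

Need L₁ + 10·log₁₀ N ≥ 99.8, i.e. log₁₀ N ≥ 1.42.
N ≥ 10^(14.2/10) = 26.303, so N = 27.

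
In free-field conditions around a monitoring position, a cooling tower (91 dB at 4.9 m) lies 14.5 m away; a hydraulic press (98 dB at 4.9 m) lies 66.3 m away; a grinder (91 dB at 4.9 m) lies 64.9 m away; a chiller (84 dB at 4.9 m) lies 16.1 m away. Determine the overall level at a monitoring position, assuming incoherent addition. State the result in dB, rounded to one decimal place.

83.2 dB

Propagate each source to the receiver with L = L_ref − 20·log₁₀(r/r_ref), then add intensities.
cooling tower: 91 − 20·log₁₀(14.5/4.9) = 91 − 9.42 = 81.58 dB.
hydraulic press: 98 − 20·log₁₀(66.3/4.9) = 98 − 22.63 = 75.37 dB.
grinder: 91 − 20·log₁₀(64.9/4.9) = 91 − 22.44 = 68.56 dB.
chiller: 84 − 20·log₁₀(16.1/4.9) = 84 − 10.33 = 73.67 dB.
Σ 10^(L/10) = 2.087e+08 → L_total = 10·log₁₀(2.087e+08) = 83.19 dB.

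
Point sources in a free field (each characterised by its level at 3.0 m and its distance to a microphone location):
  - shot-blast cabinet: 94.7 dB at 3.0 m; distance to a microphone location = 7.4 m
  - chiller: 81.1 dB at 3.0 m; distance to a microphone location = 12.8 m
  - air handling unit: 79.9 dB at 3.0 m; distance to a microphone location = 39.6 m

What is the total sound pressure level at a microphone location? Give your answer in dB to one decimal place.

86.9 dB

First find each source's level at the receiver (point-source: −20·log₁₀(r/r_ref)), then combine on an intensity basis.
shot-blast cabinet: 94.7 − 20·log₁₀(7.4/3.0) = 94.7 − 7.84 = 86.86 dB.
chiller: 81.1 − 20·log₁₀(12.8/3.0) = 81.1 − 12.60 = 68.50 dB.
air handling unit: 79.9 − 20·log₁₀(39.6/3.0) = 79.9 − 22.41 = 57.49 dB.
Σ 10^(L/10) = 4.927e+08 → L_total = 10·log₁₀(4.927e+08) = 86.93 dB.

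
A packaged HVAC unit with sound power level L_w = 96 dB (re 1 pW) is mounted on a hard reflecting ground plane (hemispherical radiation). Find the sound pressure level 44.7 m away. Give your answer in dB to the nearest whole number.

L_p = L_w − 10·log₁₀(2π·r²) with r = 44.7 m.
2π·r² = 1.255e+04 m², 10·log₁₀ of that is 40.988 dB.
L_p = 96 − 40.988 = 55.01 dB.

55 dB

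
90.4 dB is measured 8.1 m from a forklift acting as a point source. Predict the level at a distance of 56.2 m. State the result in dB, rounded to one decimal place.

73.6 dB

Spherical spreading from a point source gives a 20·log₁₀(r₂/r₁) drop.
L₂ = 90.4 − 20·log₁₀(56.2/8.1) = 90.4 − 16.825 = 73.57 dB.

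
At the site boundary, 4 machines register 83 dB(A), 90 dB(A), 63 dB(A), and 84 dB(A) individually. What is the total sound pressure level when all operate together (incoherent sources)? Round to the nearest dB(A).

92 dB(A)

For uncorrelated sources the intensities add, so convert each level to linear form, sum, and take 10·log₁₀ of the total.
Σ 10^(L/10) = 10^(83/10) + 10^(90/10) + 10^(63/10) + 10^(84/10) = 1.453e+09.
L_total = 10·log₁₀(1.453e+09) = 91.62 dB(A).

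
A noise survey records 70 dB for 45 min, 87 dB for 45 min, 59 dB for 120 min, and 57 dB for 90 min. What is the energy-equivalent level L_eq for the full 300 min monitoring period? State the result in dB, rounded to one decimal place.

The energy average is taken in the linear domain: L_eq = 10·log₁₀[(Σ tᵢ·10^(Lᵢ/10))/T], T = 300 min.
Σ tᵢ·10^(Lᵢ/10) = 45·10^(70/10) + 45·10^(87/10) + 120·10^(59/10) + 90·10^(57/10) = 2.314e+10.
L_eq = 10·log₁₀(2.314e+10/300) = 78.87 dB.

78.9 dB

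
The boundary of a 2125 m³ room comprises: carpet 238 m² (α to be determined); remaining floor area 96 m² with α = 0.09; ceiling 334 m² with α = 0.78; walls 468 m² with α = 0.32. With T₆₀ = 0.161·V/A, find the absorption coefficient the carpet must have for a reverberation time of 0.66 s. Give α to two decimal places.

Required total absorption A = 0.161·2125/0.66 = 518.37 m².
Absorption from the other surfaces = 96·0.09 + 334·0.78 + 468·0.32 = 418.92 m², so the carpet must supply 99.45 m² over 238 m².
α = 99.45/238 = 0.418.

0.42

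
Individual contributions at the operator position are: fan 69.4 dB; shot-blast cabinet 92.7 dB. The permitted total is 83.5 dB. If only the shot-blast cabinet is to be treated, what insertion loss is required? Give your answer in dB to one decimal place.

9.4 dB

Fixed contribution from the other source: Σ 10^(L/10) = 10^(69.4/10) = 8.710e+06 (69.40 dB).
The limit corresponds to 10^(83.5/10) = 2.239e+08; subtracting the fixed part leaves 2.152e+08 for the shot-blast cabinet, i.e. 83.33 dB.
So the shot-blast cabinet must be reduced from 92.7 to 83.33 dB: IL = 9.37 dB.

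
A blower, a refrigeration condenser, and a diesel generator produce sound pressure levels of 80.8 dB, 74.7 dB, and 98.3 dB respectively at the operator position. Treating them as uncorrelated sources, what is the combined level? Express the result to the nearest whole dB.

98 dB

Incoherent sources combine by intensity addition: L_total = 10·log₁₀(Σ 10^(L_i/10)).
Σ 10^(L/10) = 10^(80.8/10) + 10^(74.7/10) + 10^(98.3/10) = 6.911e+09.
L_total = 10·log₁₀(6.911e+09) = 98.40 dB.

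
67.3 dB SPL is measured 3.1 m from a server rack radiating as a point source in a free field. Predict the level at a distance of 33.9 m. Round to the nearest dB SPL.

Point-source attenuation: ΔL = 20·log₁₀(r₂/r₁) = 20·log₁₀(33.9/3.1) = 20.777 dB.
L₂ = 67.3 − 20·log₁₀(33.9/3.1) = 67.3 − 20.777 = 46.52 dB SPL.

47 dB SPL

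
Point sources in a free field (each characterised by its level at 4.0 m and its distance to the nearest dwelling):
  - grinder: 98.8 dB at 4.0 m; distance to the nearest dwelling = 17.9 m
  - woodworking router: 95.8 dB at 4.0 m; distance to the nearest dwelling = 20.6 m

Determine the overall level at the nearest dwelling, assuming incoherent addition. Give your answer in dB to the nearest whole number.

87 dB

Apply inverse-square spreading to bring every level to the receiver, then sum 10^(L/10).
grinder: 98.8 − 20·log₁₀(17.9/4.0) = 98.8 − 13.02 = 85.78 dB.
woodworking router: 95.8 − 20·log₁₀(20.6/4.0) = 95.8 − 14.24 = 81.56 dB.
Σ 10^(L/10) = 5.221e+08 → L_total = 10·log₁₀(5.221e+08) = 87.18 dB.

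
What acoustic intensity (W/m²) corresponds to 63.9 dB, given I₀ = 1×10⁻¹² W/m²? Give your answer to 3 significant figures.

2.45e-06 W/m²

I = I₀·10^(L/10) = 10⁻¹² × 10^(63.9/10) = 10^(-5.610).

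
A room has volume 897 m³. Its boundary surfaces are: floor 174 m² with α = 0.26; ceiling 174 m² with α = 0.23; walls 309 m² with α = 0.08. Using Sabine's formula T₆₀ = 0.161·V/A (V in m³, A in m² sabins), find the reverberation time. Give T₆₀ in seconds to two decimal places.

1.31 s

Summing Sᵢαᵢ: 174·0.26 + 174·0.23 + 309·0.08 = 109.98 m².
T₆₀ = 0.161·V/A = 0.161·897/109.98 = 1.313 s.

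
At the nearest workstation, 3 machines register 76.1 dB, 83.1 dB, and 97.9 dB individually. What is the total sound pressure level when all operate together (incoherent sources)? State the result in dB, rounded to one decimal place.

For uncorrelated sources the intensities add, so convert each level to linear form, sum, and take 10·log₁₀ of the total.
Σ 10^(L/10) = 10^(76.1/10) + 10^(83.1/10) + 10^(97.9/10) = 6.411e+09.
L_total = 10·log₁₀(6.411e+09) = 98.07 dB.

98.1 dB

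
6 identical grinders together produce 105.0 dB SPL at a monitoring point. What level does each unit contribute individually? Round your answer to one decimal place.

For N identical incoherent sources L_total = L₁ + 10·log₁₀ N, so L₁ = 105.0 − 10·log₁₀(6) = 105.0 − 7.782.

97.2 dB SPL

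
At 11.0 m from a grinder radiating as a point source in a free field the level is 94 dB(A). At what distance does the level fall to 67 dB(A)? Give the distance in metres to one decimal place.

246.3 m

For a point source L₁ − L₂ = 20·log₁₀(r₂/r₁), so r₂ = r₁·10^((L₁−L₂)/20).
r₂ = 11.0·10^((94−67)/20) = 11.0·10^(27.0/20) = 246.26 m.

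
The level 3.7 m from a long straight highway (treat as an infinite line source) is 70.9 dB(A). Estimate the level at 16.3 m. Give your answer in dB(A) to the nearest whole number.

64 dB(A)

Line-source attenuation: ΔL = 10·log₁₀(r₂/r₁) = 10·log₁₀(16.3/3.7) = 6.440 dB.
L₂ = 70.9 − 10·log₁₀(16.3/3.7) = 70.9 − 6.440 = 64.46 dB(A).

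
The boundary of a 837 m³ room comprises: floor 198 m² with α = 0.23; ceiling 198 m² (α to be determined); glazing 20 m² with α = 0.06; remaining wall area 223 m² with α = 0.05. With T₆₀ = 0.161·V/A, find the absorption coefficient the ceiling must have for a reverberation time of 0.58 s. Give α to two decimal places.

0.88

From T₆₀ = 0.161·V/A, the target T₆₀ = 0.58 s needs A = 0.161·837/0.58 = 232.34 m².
Absorption from the other surfaces = 198·0.23 + 20·0.06 + 223·0.05 = 57.89 m², so the ceiling must supply 174.45 m² over 198 m².
α = 174.45/198 = 0.881.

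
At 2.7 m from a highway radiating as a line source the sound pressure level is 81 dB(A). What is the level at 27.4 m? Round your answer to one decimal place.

70.9 dB(A)

Line-source attenuation: ΔL = 10·log₁₀(r₂/r₁) = 10·log₁₀(27.4/2.7) = 10.064 dB.
L₂ = 81 − 10·log₁₀(27.4/2.7) = 81 − 10.064 = 70.94 dB(A).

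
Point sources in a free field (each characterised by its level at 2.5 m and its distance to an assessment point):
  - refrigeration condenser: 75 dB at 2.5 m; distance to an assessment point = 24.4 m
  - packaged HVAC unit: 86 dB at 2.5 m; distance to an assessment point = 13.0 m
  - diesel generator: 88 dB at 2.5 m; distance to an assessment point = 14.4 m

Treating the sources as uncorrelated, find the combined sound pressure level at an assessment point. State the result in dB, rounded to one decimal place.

First find each source's level at the receiver (point-source: −20·log₁₀(r/r_ref)), then combine on an intensity basis.
refrigeration condenser: 75 − 20·log₁₀(24.4/2.5) = 75 − 19.79 = 55.21 dB.
packaged HVAC unit: 86 − 20·log₁₀(13.0/2.5) = 86 − 14.32 = 71.68 dB.
diesel generator: 88 − 20·log₁₀(14.4/2.5) = 88 − 15.21 = 72.79 dB.
Σ 10^(L/10) = 3.407e+07 → L_total = 10·log₁₀(3.407e+07) = 75.32 dB.

75.3 dB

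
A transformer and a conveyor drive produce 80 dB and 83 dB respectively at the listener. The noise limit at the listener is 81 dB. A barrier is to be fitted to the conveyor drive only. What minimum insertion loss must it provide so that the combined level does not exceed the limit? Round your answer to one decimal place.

Everything except the conveyor drive sums to 10^(80/10) = 1.000e+08 in linear terms, 80.00 dB.
The limit corresponds to 10^(81/10) = 1.259e+08; subtracting the fixed part leaves 2.589e+07 for the conveyor drive, i.e. 74.13 dB.
So the conveyor drive must be reduced from 83 to 74.13 dB: IL = 8.87 dB.

8.9 dB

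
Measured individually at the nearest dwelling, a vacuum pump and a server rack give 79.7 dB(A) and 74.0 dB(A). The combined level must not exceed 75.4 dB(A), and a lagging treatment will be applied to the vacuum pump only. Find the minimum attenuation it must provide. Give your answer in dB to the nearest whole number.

Fixed contribution from the other source: Σ 10^(L/10) = 10^(74.0/10) = 2.512e+07 (74.00 dB(A)).
To meet 75.4 dB(A) overall, the treated vacuum pump may contribute at most 10^(75.4/10) − 2.512e+07 = 9.555e+06, i.e. 69.80 dB(A).
So the vacuum pump must be reduced from 79.7 to 69.80 dB(A): IL = 9.90 dB.

10 dB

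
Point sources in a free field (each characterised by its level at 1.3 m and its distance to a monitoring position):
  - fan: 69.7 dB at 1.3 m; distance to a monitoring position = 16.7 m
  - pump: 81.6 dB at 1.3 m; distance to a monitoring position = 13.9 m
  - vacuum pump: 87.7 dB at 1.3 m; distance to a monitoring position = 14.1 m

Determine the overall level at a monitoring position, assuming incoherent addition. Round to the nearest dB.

68 dB

Apply inverse-square spreading to bring every level to the receiver, then sum 10^(L/10).
fan: 69.7 − 20·log₁₀(16.7/1.3) = 69.7 − 22.18 = 47.52 dB.
pump: 81.6 − 20·log₁₀(13.9/1.3) = 81.6 − 20.58 = 61.02 dB.
vacuum pump: 87.7 − 20·log₁₀(14.1/1.3) = 87.7 − 20.71 = 66.99 dB.
Σ 10^(L/10) = 6.326e+06 → L_total = 10·log₁₀(6.326e+06) = 68.01 dB.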